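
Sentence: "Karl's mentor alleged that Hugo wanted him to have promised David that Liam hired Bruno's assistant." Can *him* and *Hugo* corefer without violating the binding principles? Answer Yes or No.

*Hugo* is an R-expression; Principle C requires it to be free (not bound by any c-commanding expression).
— him: subject of the clause headed by 'promised'; the R-expression locally c-commands the pronoun — coreference blocked (Principle B on the pronoun).

No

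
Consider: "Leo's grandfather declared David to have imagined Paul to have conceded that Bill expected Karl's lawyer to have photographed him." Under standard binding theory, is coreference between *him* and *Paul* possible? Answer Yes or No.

Yes

*Paul* is an R-expression; Principle C requires it to be free (not bound by any c-commanding expression).
— him: object of the clause headed by 'photographed'; the pronoun does not c-command the R-expression — coreference allowed.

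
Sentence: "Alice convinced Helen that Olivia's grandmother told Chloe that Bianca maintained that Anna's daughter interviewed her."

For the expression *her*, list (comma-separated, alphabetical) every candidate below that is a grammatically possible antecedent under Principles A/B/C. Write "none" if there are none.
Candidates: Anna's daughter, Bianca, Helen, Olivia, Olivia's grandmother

*her* is a pronoun; Principle B requires it to be free in its binding domain — the clause headed by 'interviewed'.
— Anna's daughter: subject of the clause headed by 'interviewed'; c-commands the pronoun within its binding domain — blocked (Principle B).
— Bianca: subject of the clause headed by 'maintained'; c-commands the pronoun but lies outside its binding domain — allowed.
— Helen: object of the matrix clause; c-commands the pronoun but lies outside its binding domain — allowed.
— Olivia: possessor inside the subject DP of the clause headed by 'told'; does not c-command the pronoun — Principle B does not apply; allowed.
— Olivia's grandmother: subject of the clause headed by 'told'; c-commands the pronoun but lies outside its binding domain — allowed.

Bianca, Helen, Olivia, Olivia's grandmother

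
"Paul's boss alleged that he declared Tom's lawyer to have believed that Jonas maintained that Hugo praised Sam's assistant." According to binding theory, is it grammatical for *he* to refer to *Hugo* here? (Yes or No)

No

*Hugo* is an R-expression; Principle C requires it to be free (not bound by any c-commanding expression).
— he: subject of the clause headed by 'declared'; the pronoun c-commands the R-expression — coreference blocked (Principle C).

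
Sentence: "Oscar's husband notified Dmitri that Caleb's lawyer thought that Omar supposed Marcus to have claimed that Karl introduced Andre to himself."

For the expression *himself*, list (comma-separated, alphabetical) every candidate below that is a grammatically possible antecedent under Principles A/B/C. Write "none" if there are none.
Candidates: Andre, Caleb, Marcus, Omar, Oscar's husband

Andre

*himself* is a reflexive; Principle A requires it to be bound within its binding domain — the clause headed by 'introduced'.
— Andre: object of the clause headed by 'introduced'; c-commands the reflexive within its binding domain — allowed (Principle A).
— Caleb: possessor inside the subject DP of the clause headed by 'thought'; does not c-command the reflexive — cannot bind it (Principle A).
— Marcus: subject of the clause headed by 'claimed'; c-commands the reflexive but lies outside its binding domain — cannot bind it (Principle A).
— Omar: subject of the clause headed by 'supposed'; c-commands the reflexive but lies outside its binding domain — cannot bind it (Principle A).
— Oscar's husband: subject of the matrix clause; c-commands the reflexive but lies outside its binding domain — cannot bind it (Principle A).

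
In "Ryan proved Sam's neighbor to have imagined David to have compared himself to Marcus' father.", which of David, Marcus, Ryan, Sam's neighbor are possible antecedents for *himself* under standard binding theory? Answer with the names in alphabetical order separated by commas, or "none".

David

*himself* is a reflexive; Principle A requires it to be bound within its binding domain — the clause headed by 'compared'.
— David: subject of the clause headed by 'compared'; c-commands the reflexive within its binding domain — allowed (Principle A).
— Marcus: possessor inside the second object DP of the clause headed by 'compared'; does not c-command the reflexive — cannot bind it (Principle A).
— Ryan: subject of the matrix clause; c-commands the reflexive but lies outside its binding domain — cannot bind it (Principle A).
— Sam's neighbor: subject of the clause headed by 'imagined'; c-commands the reflexive but lies outside its binding domain — cannot bind it (Principle A).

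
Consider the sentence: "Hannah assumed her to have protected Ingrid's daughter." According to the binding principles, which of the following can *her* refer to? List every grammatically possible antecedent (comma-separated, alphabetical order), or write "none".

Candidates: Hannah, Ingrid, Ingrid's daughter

none

*her* is a pronoun; Principle B requires it to be free in its binding domain — the matrix clause.
— Hannah: subject of the matrix clause; c-commands the pronoun within its binding domain — blocked (Principle B).
— Ingrid: possessor inside the object DP of the clause headed by 'protected'; is c-commanded by the pronoun; coreference would bind this R-expression — blocked (Principle C).
— Ingrid's daughter: object of the clause headed by 'protected'; is c-commanded by the pronoun; coreference would bind this R-expression — blocked (Principle C).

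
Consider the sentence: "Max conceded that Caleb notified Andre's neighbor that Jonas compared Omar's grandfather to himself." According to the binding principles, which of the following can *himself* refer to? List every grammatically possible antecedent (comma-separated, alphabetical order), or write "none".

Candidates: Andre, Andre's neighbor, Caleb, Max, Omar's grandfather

Omar's grandfather

*himself* is a reflexive; Principle A requires it to be bound within its binding domain — the clause headed by 'compared'.
— Andre: possessor inside the object DP of the clause headed by 'notified'; does not c-command the reflexive — cannot bind it (Principle A).
— Andre's neighbor: object of the clause headed by 'notified'; c-commands the reflexive but lies outside its binding domain — cannot bind it (Principle A).
— Caleb: subject of the clause headed by 'notified'; c-commands the reflexive but lies outside its binding domain — cannot bind it (Principle A).
— Max: subject of the matrix clause; c-commands the reflexive but lies outside its binding domain — cannot bind it (Principle A).
— Omar's grandfather: object of the clause headed by 'compared'; c-commands the reflexive within its binding domain — allowed (Principle A).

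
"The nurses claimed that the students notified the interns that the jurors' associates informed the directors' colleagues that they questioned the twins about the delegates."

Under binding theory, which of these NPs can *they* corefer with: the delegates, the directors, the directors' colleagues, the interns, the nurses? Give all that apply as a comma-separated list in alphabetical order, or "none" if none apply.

the directors, the directors' colleagues, the interns, the nurses

*they* is a pronoun; Principle B requires it to be free in its binding domain — the clause headed by 'questioned'.
— the delegates: second object of the clause headed by 'questioned'; is c-commanded by the pronoun; coreference would bind this R-expression — blocked (Principle C).
— the directors: possessor inside the object DP of the clause headed by 'informed'; does not c-command the pronoun — Principle B does not apply; allowed.
— the directors' colleagues: object of the clause headed by 'informed'; c-commands the pronoun but lies outside its binding domain — allowed.
— the interns: object of the clause headed by 'notified'; c-commands the pronoun but lies outside its binding domain — allowed.
— the nurses: subject of the matrix clause; c-commands the pronoun but lies outside its binding domain — allowed.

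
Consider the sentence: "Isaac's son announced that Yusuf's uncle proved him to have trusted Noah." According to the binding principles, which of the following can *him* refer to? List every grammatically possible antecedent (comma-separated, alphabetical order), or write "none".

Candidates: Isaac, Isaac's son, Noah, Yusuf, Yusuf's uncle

*him* is a pronoun; Principle B requires it to be free in its binding domain — the clause headed by 'proved'.
— Isaac: possessor inside the subject DP of the matrix clause; does not c-command the pronoun — Principle B does not apply; allowed.
— Isaac's son: subject of the matrix clause; c-commands the pronoun but lies outside its binding domain — allowed.
— Noah: object of the clause headed by 'trusted'; is c-commanded by the pronoun; coreference would bind this R-expression — blocked (Principle C).
— Yusuf: possessor inside the subject DP of the clause headed by 'proved'; does not c-command the pronoun — Principle B does not apply; allowed.
— Yusuf's uncle: subject of the clause headed by 'proved'; c-commands the pronoun within its binding domain — blocked (Principle B).

Isaac, Isaac's son, Yusuf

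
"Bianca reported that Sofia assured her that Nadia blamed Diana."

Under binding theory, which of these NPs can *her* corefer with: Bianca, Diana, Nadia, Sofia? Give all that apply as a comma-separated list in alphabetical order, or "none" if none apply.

Bianca

*her* is a pronoun; Principle B requires it to be free in its binding domain — the clause headed by 'assured'.
— Bianca: subject of the matrix clause; c-commands the pronoun but lies outside its binding domain — allowed.
— Diana: object of the clause headed by 'blamed'; is c-commanded by the pronoun; coreference would bind this R-expression — blocked (Principle C).
— Nadia: subject of the clause headed by 'blamed'; is c-commanded by the pronoun; coreference would bind this R-expression — blocked (Principle C).
— Sofia: subject of the clause headed by 'assured'; c-commands the pronoun within its binding domain — blocked (Principle B).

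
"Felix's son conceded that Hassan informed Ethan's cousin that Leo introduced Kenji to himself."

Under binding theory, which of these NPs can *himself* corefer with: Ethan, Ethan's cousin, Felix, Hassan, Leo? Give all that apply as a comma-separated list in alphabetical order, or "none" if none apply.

Leo

*himself* is a reflexive; Principle A requires it to be bound within its binding domain — the clause headed by 'introduced'.
— Ethan: possessor inside the object DP of the clause headed by 'informed'; does not c-command the reflexive — cannot bind it (Principle A).
— Ethan's cousin: object of the clause headed by 'informed'; c-commands the reflexive but lies outside its binding domain — cannot bind it (Principle A).
— Felix: possessor inside the subject DP of the matrix clause; does not c-command the reflexive — cannot bind it (Principle A).
— Hassan: subject of the clause headed by 'informed'; c-commands the reflexive but lies outside its binding domain — cannot bind it (Principle A).
— Leo: subject of the clause headed by 'introduced'; c-commands the reflexive within its binding domain — allowed (Principle A).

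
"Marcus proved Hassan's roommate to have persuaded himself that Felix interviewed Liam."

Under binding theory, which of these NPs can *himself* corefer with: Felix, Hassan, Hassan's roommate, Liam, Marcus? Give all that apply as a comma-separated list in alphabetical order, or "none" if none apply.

Hassan's roommate

*himself* is a reflexive; Principle A requires it to be bound within its binding domain — the clause headed by 'persuaded'.
— Felix: subject of the clause headed by 'interviewed'; does not c-command the reflexive — cannot bind it (Principle A).
— Hassan: possessor inside the subject DP of the clause headed by 'persuaded'; does not c-command the reflexive — cannot bind it (Principle A).
— Hassan's roommate: subject of the clause headed by 'persuaded'; c-commands the reflexive within its binding domain — allowed (Principle A).
— Liam: object of the clause headed by 'interviewed'; does not c-command the reflexive — cannot bind it (Principle A).
— Marcus: subject of the matrix clause; c-commands the reflexive but lies outside its binding domain — cannot bind it (Principle A).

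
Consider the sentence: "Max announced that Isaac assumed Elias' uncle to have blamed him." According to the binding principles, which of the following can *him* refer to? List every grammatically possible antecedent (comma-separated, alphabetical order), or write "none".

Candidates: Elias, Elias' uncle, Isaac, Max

Elias, Isaac, Max

*him* is a pronoun; Principle B requires it to be free in its binding domain — the clause headed by 'blamed'.
— Elias: possessor inside the subject DP of the clause headed by 'blamed'; does not c-command the pronoun — Principle B does not apply; allowed.
— Elias' uncle: subject of the clause headed by 'blamed'; c-commands the pronoun within its binding domain — blocked (Principle B).
— Isaac: subject of the clause headed by 'assumed'; c-commands the pronoun but lies outside its binding domain — allowed.
— Max: subject of the matrix clause; c-commands the pronoun but lies outside its binding domain — allowed.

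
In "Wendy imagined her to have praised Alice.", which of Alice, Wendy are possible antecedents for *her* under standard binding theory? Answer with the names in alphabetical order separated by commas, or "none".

none

*her* is a pronoun; Principle B requires it to be free in its binding domain — the matrix clause.
— Alice: object of the clause headed by 'praised'; is c-commanded by the pronoun; coreference would bind this R-expression — blocked (Principle C).
— Wendy: subject of the matrix clause; c-commands the pronoun within its binding domain — blocked (Principle B).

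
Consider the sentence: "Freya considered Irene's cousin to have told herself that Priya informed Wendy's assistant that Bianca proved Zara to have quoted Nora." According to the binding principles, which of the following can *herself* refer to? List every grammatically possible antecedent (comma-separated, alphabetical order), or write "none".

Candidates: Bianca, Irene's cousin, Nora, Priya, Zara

*herself* is a reflexive; Principle A requires it to be bound within its binding domain — the clause headed by 'told'.
— Bianca: subject of the clause headed by 'proved'; does not c-command the reflexive — cannot bind it (Principle A).
— Irene's cousin: subject of the clause headed by 'told'; c-commands the reflexive within its binding domain — allowed (Principle A).
— Nora: object of the clause headed by 'quoted'; does not c-command the reflexive — cannot bind it (Principle A).
— Priya: subject of the clause headed by 'informed'; does not c-command the reflexive — cannot bind it (Principle A).
— Zara: subject of the clause headed by 'quoted'; does not c-command the reflexive — cannot bind it (Principle A).

Irene's cousin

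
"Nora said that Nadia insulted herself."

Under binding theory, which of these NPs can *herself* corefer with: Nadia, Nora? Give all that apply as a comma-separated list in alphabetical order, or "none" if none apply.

Nadia

*herself* is a reflexive; Principle A requires it to be bound within its binding domain — the clause headed by 'insulted'.
— Nadia: subject of the clause headed by 'insulted'; c-commands the reflexive within its binding domain — allowed (Principle A).
— Nora: subject of the matrix clause; c-commands the reflexive but lies outside its binding domain — cannot bind it (Principle A).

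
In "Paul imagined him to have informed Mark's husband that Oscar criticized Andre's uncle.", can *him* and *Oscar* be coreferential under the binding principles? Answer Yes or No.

No

*Oscar* is an R-expression; Principle C requires it to be free (not bound by any c-commanding expression).
— him: subject of the clause headed by 'informed'; the pronoun c-commands the R-expression — coreference blocked (Principle C).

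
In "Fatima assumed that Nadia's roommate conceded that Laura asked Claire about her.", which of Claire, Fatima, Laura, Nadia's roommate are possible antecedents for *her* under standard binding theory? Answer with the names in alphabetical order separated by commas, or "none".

Fatima, Nadia's roommate

*her* is a pronoun; Principle B requires it to be free in its binding domain — the clause headed by 'asked'.
— Claire: object of the clause headed by 'asked'; c-commands the pronoun within its binding domain — blocked (Principle B).
— Fatima: subject of the matrix clause; c-commands the pronoun but lies outside its binding domain — allowed.
— Laura: subject of the clause headed by 'asked'; c-commands the pronoun within its binding domain — blocked (Principle B).
— Nadia's roommate: subject of the clause headed by 'conceded'; c-commands the pronoun but lies outside its binding domain — allowed.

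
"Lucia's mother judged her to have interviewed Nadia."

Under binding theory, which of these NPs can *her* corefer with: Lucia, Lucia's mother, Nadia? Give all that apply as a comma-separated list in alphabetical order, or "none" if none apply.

*her* is a pronoun; Principle B requires it to be free in its binding domain — the matrix clause.
— Lucia: possessor inside the subject DP of the matrix clause; does not c-command the pronoun — Principle B does not apply; allowed.
— Lucia's mother: subject of the matrix clause; c-commands the pronoun within its binding domain — blocked (Principle B).
— Nadia: object of the clause headed by 'interviewed'; is c-commanded by the pronoun; coreference would bind this R-expression — blocked (Principle C).

Lucia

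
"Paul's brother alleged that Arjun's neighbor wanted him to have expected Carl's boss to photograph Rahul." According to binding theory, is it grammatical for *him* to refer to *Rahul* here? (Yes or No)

*Rahul* is an R-expression; Principle C requires it to be free (not bound by any c-commanding expression).
— him: subject of the clause headed by 'expected'; the pronoun c-commands the R-expression — coreference blocked (Principle C).

No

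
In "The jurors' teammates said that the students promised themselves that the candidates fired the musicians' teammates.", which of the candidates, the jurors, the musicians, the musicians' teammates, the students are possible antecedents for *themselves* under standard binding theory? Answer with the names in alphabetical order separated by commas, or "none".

the students

*themselves* is a reflexive; Principle A requires it to be bound within its binding domain — the clause headed by 'promised'.
— the candidates: subject of the clause headed by 'fired'; does not c-command the reflexive — cannot bind it (Principle A).
— the jurors: possessor inside the subject DP of the matrix clause; does not c-command the reflexive — cannot bind it (Principle A).
— the musicians: possessor inside the object DP of the clause headed by 'fired'; does not c-command the reflexive — cannot bind it (Principle A).
— the musicians' teammates: object of the clause headed by 'fired'; does not c-command the reflexive — cannot bind it (Principle A).
— the students: subject of the clause headed by 'promised'; c-commands the reflexive within its binding domain — allowed (Principle A).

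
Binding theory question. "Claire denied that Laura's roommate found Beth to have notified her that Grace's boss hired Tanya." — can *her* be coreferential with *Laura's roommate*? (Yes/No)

*her* is a pronoun; Principle B requires it to be free in its binding domain — the clause headed by 'notified'.
— Laura's roommate: subject of the clause headed by 'found'; c-commands the pronoun but lies outside its binding domain — allowed.

Yes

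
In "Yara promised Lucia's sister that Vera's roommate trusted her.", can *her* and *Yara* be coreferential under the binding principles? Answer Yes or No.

Yes

*Yara* is an R-expression; Principle C requires it to be free (not bound by any c-commanding expression).
— her: object of the clause headed by 'trusted'; the pronoun does not c-command the R-expression — coreference allowed.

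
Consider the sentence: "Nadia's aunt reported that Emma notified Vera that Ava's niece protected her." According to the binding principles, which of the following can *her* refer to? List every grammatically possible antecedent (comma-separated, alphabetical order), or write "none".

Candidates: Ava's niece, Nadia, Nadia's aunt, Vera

*her* is a pronoun; Principle B requires it to be free in its binding domain — the clause headed by 'protected'.
— Ava's niece: subject of the clause headed by 'protected'; c-commands the pronoun within its binding domain — blocked (Principle B).
— Nadia: possessor inside the subject DP of the matrix clause; does not c-command the pronoun — Principle B does not apply; allowed.
— Nadia's aunt: subject of the matrix clause; c-commands the pronoun but lies outside its binding domain — allowed.
— Vera: object of the clause headed by 'notified'; c-commands the pronoun but lies outside its binding domain — allowed.

Nadia, Nadia's aunt, Vera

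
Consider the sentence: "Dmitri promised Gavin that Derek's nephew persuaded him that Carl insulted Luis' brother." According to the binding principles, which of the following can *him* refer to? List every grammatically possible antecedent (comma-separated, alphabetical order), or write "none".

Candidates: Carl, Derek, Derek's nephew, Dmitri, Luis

*him* is a pronoun; Principle B requires it to be free in its binding domain — the clause headed by 'persuaded'.
— Carl: subject of the clause headed by 'insulted'; is c-commanded by the pronoun; coreference would bind this R-expression — blocked (Principle C).
— Derek: possessor inside the subject DP of the clause headed by 'persuaded'; does not c-command the pronoun — Principle B does not apply; allowed.
— Derek's nephew: subject of the clause headed by 'persuaded'; c-commands the pronoun within its binding domain — blocked (Principle B).
— Dmitri: subject of the matrix clause; c-commands the pronoun but lies outside its binding domain — allowed.
— Luis: possessor inside the object DP of the clause headed by 'insulted'; is c-commanded by the pronoun; coreference would bind this R-expression — blocked (Principle C).

Derek, Dmitri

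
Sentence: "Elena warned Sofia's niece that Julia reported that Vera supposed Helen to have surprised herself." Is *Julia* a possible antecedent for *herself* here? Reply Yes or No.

*herself* is a reflexive; Principle A requires it to be bound within its binding domain — the clause headed by 'surprised'.
— Julia: subject of the clause headed by 'reported'; c-commands the reflexive but lies outside its binding domain — cannot bind it (Principle A).

No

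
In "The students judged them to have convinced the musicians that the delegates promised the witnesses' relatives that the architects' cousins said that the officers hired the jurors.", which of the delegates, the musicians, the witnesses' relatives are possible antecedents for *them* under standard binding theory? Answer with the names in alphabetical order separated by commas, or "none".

none

*them* is a pronoun; Principle B requires it to be free in its binding domain — the matrix clause.
— the delegates: subject of the clause headed by 'promised'; is c-commanded by the pronoun; coreference would bind this R-expression — blocked (Principle C).
— the musicians: object of the clause headed by 'convinced'; is c-commanded by the pronoun; coreference would bind this R-expression — blocked (Principle C).
— the witnesses' relatives: object of the clause headed by 'promised'; is c-commanded by the pronoun; coreference would bind this R-expression — blocked (Principle C).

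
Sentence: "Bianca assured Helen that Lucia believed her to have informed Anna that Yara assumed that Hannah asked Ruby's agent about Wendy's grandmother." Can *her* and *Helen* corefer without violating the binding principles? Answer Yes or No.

Yes

*Helen* is an R-expression; Principle C requires it to be free (not bound by any c-commanding expression).
— her: subject of the clause headed by 'informed'; the pronoun does not c-command the R-expression — coreference allowed.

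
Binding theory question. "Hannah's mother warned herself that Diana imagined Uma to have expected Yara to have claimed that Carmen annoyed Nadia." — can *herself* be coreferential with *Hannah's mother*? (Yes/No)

Yes

*herself* is a reflexive; Principle A requires it to be bound within its binding domain — the matrix clause.
— Hannah's mother: subject of the matrix clause; c-commands the reflexive within its binding domain — allowed (Principle A).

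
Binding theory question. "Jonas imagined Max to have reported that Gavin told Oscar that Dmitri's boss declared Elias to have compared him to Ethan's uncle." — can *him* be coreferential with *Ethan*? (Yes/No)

No

*him* is a pronoun; Principle B requires it to be free in its binding domain — the clause headed by 'compared'.
— Ethan: possessor inside the second object DP of the clause headed by 'compared'; is c-commanded by the pronoun; coreference would bind this R-expression — blocked (Principle C).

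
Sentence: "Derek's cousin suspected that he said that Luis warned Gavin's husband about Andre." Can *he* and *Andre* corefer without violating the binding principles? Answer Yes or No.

No

*Andre* is an R-expression; Principle C requires it to be free (not bound by any c-commanding expression).
— he: subject of the clause headed by 'said'; the pronoun c-commands the R-expression — coreference blocked (Principle C).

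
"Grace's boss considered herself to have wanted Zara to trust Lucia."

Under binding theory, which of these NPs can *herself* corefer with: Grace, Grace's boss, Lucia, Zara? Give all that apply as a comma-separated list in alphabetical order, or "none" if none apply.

*herself* is a reflexive; Principle A requires it to be bound within its binding domain — the matrix clause.
— Grace: possessor inside the subject DP of the matrix clause; does not c-command the reflexive — cannot bind it (Principle A).
— Grace's boss: subject of the matrix clause; c-commands the reflexive within its binding domain — allowed (Principle A).
— Lucia: object of the clause headed by 'trust'; does not c-command the reflexive — cannot bind it (Principle A).
— Zara: subject of the clause headed by 'trust'; does not c-command the reflexive — cannot bind it (Principle A).

Grace's boss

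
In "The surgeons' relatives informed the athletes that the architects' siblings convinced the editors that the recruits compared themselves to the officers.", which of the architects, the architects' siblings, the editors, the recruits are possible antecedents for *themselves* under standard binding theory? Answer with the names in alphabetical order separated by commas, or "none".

the recruits

*themselves* is a reflexive; Principle A requires it to be bound within its binding domain — the clause headed by 'compared'.
— the architects: possessor inside the subject DP of the clause headed by 'convinced'; does not c-command the reflexive — cannot bind it (Principle A).
— the architects' siblings: subject of the clause headed by 'convinced'; c-commands the reflexive but lies outside its binding domain — cannot bind it (Principle A).
— the editors: object of the clause headed by 'convinced'; c-commands the reflexive but lies outside its binding domain — cannot bind it (Principle A).
— the recruits: subject of the clause headed by 'compared'; c-commands the reflexive within its binding domain — allowed (Principle A).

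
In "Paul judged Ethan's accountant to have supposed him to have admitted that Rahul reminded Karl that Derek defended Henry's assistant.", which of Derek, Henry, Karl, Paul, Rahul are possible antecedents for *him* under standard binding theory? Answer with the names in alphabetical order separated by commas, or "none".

Paul

*him* is a pronoun; Principle B requires it to be free in its binding domain — the clause headed by 'supposed'.
— Derek: subject of the clause headed by 'defended'; is c-commanded by the pronoun; coreference would bind this R-expression — blocked (Principle C).
— Henry: possessor inside the object DP of the clause headed by 'defended'; is c-commanded by the pronoun; coreference would bind this R-expression — blocked (Principle C).
— Karl: object of the clause headed by 'reminded'; is c-commanded by the pronoun; coreference would bind this R-expression — blocked (Principle C).
— Paul: subject of the matrix clause; c-commands the pronoun but lies outside its binding domain — allowed.
— Rahul: subject of the clause headed by 'reminded'; is c-commanded by the pronoun; coreference would bind this R-expression — blocked (Principle C).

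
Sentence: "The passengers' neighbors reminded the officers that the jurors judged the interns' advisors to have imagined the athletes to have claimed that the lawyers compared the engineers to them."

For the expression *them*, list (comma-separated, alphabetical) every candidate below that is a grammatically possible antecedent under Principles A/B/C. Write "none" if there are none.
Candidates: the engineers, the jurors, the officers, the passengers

the jurors, the officers, the passengers

*them* is a pronoun; Principle B requires it to be free in its binding domain — the clause headed by 'compared'.
— the engineers: object of the clause headed by 'compared'; c-commands the pronoun within its binding domain — blocked (Principle B).
— the jurors: subject of the clause headed by 'judged'; c-commands the pronoun but lies outside its binding domain — allowed.
— the officers: object of the matrix clause; c-commands the pronoun but lies outside its binding domain — allowed.
— the passengers: possessor inside the subject DP of the matrix clause; does not c-command the pronoun — Principle B does not apply; allowed.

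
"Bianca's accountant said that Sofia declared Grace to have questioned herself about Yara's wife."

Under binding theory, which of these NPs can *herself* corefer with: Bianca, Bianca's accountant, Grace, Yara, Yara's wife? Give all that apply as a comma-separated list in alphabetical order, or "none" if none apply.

Grace

*herself* is a reflexive; Principle A requires it to be bound within its binding domain — the clause headed by 'questioned'.
— Bianca: possessor inside the subject DP of the matrix clause; does not c-command the reflexive — cannot bind it (Principle A).
— Bianca's accountant: subject of the matrix clause; c-commands the reflexive but lies outside its binding domain — cannot bind it (Principle A).
— Grace: subject of the clause headed by 'questioned'; c-commands the reflexive within its binding domain — allowed (Principle A).
— Yara: possessor inside the second object DP of the clause headed by 'questioned'; does not c-command the reflexive — cannot bind it (Principle A).
— Yara's wife: second object of the clause headed by 'questioned'; does not c-command the reflexive — cannot bind it (Principle A).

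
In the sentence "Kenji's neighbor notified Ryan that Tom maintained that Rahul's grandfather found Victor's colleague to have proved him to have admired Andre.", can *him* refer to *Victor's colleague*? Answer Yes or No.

No

*him* is a pronoun; Principle B requires it to be free in its binding domain — the clause headed by 'proved'.
— Victor's colleague: subject of the clause headed by 'proved'; c-commands the pronoun within its binding domain — blocked (Principle B).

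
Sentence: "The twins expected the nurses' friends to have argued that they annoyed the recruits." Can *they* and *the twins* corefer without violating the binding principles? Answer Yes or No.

*the twins* is an R-expression; Principle C requires it to be free (not bound by any c-commanding expression).
— they: subject of the clause headed by 'annoyed'; the pronoun does not c-command the R-expression — coreference allowed.

Yes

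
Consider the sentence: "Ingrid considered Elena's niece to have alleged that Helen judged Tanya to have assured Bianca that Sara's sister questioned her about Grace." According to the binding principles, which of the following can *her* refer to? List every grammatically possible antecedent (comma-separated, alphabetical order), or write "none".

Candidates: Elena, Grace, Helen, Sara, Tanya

*her* is a pronoun; Principle B requires it to be free in its binding domain — the clause headed by 'questioned'.
— Elena: possessor inside the subject DP of the clause headed by 'alleged'; does not c-command the pronoun — Principle B does not apply; allowed.
— Grace: second object of the clause headed by 'questioned'; is c-commanded by the pronoun; coreference would bind this R-expression — blocked (Principle C).
— Helen: subject of the clause headed by 'judged'; c-commands the pronoun but lies outside its binding domain — allowed.
— Sara: possessor inside the subject DP of the clause headed by 'questioned'; does not c-command the pronoun — Principle B does not apply; allowed.
— Tanya: subject of the clause headed by 'assured'; c-commands the pronoun but lies outside its binding domain — allowed.

Elena, Helen, Sara, Tanya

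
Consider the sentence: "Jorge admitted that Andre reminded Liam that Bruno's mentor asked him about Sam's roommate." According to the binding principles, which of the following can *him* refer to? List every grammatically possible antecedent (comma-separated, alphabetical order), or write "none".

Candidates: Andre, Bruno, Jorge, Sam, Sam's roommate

*him* is a pronoun; Principle B requires it to be free in its binding domain — the clause headed by 'asked'.
— Andre: subject of the clause headed by 'reminded'; c-commands the pronoun but lies outside its binding domain — allowed.
— Bruno: possessor inside the subject DP of the clause headed by 'asked'; does not c-command the pronoun — Principle B does not apply; allowed.
— Jorge: subject of the matrix clause; c-commands the pronoun but lies outside its binding domain — allowed.
— Sam: possessor inside the second object DP of the clause headed by 'asked'; is c-commanded by the pronoun; coreference would bind this R-expression — blocked (Principle C).
— Sam's roommate: second object of the clause headed by 'asked'; is c-commanded by the pronoun; coreference would bind this R-expression — blocked (Principle C).

Andre, Bruno, Jorge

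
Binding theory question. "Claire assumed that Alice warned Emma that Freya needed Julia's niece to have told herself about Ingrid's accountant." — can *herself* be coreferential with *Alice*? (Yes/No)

No

*herself* is a reflexive; Principle A requires it to be bound within its binding domain — the clause headed by 'told'.
— Alice: subject of the clause headed by 'warned'; c-commands the reflexive but lies outside its binding domain — cannot bind it (Principle A).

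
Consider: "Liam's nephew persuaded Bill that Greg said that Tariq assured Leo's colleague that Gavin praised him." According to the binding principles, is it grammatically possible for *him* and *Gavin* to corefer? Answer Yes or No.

*him* is a pronoun; Principle B requires it to be free in its binding domain — the clause headed by 'praised'.
— Gavin: subject of the clause headed by 'praised'; c-commands the pronoun within its binding domain — blocked (Principle B).

No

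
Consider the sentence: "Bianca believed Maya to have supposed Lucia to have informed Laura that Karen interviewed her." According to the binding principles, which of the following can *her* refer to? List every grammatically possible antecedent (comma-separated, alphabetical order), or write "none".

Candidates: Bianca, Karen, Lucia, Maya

Bianca, Lucia, Maya

*her* is a pronoun; Principle B requires it to be free in its binding domain — the clause headed by 'interviewed'.
— Bianca: subject of the matrix clause; c-commands the pronoun but lies outside its binding domain — allowed.
— Karen: subject of the clause headed by 'interviewed'; c-commands the pronoun within its binding domain — blocked (Principle B).
— Lucia: subject of the clause headed by 'informed'; c-commands the pronoun but lies outside its binding domain — allowed.
— Maya: subject of the clause headed by 'supposed'; c-commands the pronoun but lies outside its binding domain — allowed.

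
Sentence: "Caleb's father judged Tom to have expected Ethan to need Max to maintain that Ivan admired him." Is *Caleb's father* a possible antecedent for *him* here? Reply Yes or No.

*him* is a pronoun; Principle B requires it to be free in its binding domain — the clause headed by 'admired'.
— Caleb's father: subject of the matrix clause; c-commands the pronoun but lies outside its binding domain — allowed.

Yes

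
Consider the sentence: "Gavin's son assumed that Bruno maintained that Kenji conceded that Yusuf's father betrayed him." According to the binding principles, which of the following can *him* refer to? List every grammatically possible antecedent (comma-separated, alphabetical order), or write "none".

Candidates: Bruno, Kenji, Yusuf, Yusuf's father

Bruno, Kenji, Yusuf

*him* is a pronoun; Principle B requires it to be free in its binding domain — the clause headed by 'betrayed'.
— Bruno: subject of the clause headed by 'maintained'; c-commands the pronoun but lies outside its binding domain — allowed.
— Kenji: subject of the clause headed by 'conceded'; c-commands the pronoun but lies outside its binding domain — allowed.
— Yusuf: possessor inside the subject DP of the clause headed by 'betrayed'; does not c-command the pronoun — Principle B does not apply; allowed.
— Yusuf's father: subject of the clause headed by 'betrayed'; c-commands the pronoun within its binding domain — blocked (Principle B).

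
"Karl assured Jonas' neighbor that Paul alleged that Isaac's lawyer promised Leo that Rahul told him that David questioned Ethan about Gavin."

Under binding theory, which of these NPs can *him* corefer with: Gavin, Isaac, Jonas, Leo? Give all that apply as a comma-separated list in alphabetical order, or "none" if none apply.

*him* is a pronoun; Principle B requires it to be free in its binding domain — the clause headed by 'told'.
— Gavin: second object of the clause headed by 'questioned'; is c-commanded by the pronoun; coreference would bind this R-expression — blocked (Principle C).
— Isaac: possessor inside the subject DP of the clause headed by 'promised'; does not c-command the pronoun — Principle B does not apply; allowed.
— Jonas: possessor inside the object DP of the matrix clause; does not c-command the pronoun — Principle B does not apply; allowed.
— Leo: object of the clause headed by 'promised'; c-commands the pronoun but lies outside its binding domain — allowed.

Isaac, Jonas, Leo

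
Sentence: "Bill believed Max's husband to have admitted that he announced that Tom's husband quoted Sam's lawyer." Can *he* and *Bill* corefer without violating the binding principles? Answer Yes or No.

*Bill* is an R-expression; Principle C requires it to be free (not bound by any c-commanding expression).
— he: subject of the clause headed by 'announced'; the pronoun does not c-command the R-expression — coreference allowed.

Yes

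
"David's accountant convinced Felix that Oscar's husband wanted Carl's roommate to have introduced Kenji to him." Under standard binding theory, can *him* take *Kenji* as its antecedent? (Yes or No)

No

*him* is a pronoun; Principle B requires it to be free in its binding domain — the clause headed by 'introduced'.
— Kenji: object of the clause headed by 'introduced'; c-commands the pronoun within its binding domain — blocked (Principle B).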